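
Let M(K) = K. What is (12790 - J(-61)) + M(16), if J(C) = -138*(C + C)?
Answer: -4030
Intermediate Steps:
J(C) = -276*C
(12790 - J(-61)) + M(16) = (12790 - (-276)*(-61)) + 16 = (12790 - 1*16836) + 16 = (12790 - 16836) + 16 = -4046 + 16 = -4030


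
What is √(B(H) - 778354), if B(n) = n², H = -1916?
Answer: √2892702 ≈ 1700.8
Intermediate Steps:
√(B(H) - 778354) = √((-1916)² - 778354) = √(3671056 - 778354) = √2892702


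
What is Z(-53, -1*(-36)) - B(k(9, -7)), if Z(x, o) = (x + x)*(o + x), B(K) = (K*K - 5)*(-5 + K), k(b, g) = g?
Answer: 2330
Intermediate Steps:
B(K) = (-5 + K)*(-5 + K²) (B(K) = (K² - 5)*(-5 + K) = (-5 + K²)*(-5 + K) = (-5 + K)*(-5 + K²))
Z(x, o) = 2*x*(o + x) (Z(x, o) = (2*x)*(o + x) = 2*x*(o + x))
Z(-53, -1*(-36)) - B(k(9, -7)) = 2*(-53)*(-1*(-36) - 53) - (25 + (-7)³ - 5*(-7) - 5*(-7)²) = 2*(-53)*(36 - 53) - (25 - 343 + 35 - 5*49) = 2*(-53)*(-17) - (25 - 343 + 35 - 245) = 1802 - 1*(-528) = 1802 + 528 = 2330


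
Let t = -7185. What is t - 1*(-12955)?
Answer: 5770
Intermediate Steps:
t - 1*(-12955) = -7185 - 1*(-12955) = -7185 + 12955 = 5770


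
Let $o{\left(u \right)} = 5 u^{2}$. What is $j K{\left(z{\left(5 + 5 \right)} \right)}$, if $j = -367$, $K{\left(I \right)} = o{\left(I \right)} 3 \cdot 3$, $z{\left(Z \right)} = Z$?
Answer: $-1651500$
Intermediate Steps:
$K{\left(I \right)} = 45 I^{2}$ ($K{\left(I \right)} = 5 I^{2} \cdot 3 \cdot 3 = 15 I^{2} \cdot 3 = 45 I^{2}$)
$j K{\left(z{\left(5 + 5 \right)} \right)} = - 367 \cdot 45 \left(5 + 5\right)^{2} = - 367 \cdot 45 \cdot 10^{2} = - 367 \cdot 45 \cdot 100 = \left(-367\right) 4500 = -1651500$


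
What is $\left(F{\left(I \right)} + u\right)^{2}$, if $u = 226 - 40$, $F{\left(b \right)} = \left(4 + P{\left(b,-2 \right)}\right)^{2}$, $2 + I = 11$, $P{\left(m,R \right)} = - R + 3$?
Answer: $71289$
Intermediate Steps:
$P{\left(m,R \right)} = 3 - R$
$I = 9$ ($I = -2 + 11 = 9$)
$F{\left(b \right)} = 81$ ($F{\left(b \right)} = \left(4 + \left(3 - -2\right)\right)^{2} = \left(4 + \left(3 + 2\right)\right)^{2} = \left(4 + 5\right)^{2} = 9^{2} = 81$)
$u = 186$ ($u = 226 - 40 = 186$)
$\left(F{\left(I \right)} + u\right)^{2} = \left(81 + 186\right)^{2} = 267^{2} = 71289$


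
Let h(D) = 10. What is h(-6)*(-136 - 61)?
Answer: -1970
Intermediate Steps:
h(-6)*(-136 - 61) = 10*(-136 - 61) = 10*(-197) = -1970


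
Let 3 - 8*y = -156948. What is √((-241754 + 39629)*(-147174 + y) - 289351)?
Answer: √412508644634/4 ≈ 1.6057e+5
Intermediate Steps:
y = 156951/8 (y = 3/8 - ⅛*(-156948) = 3/8 + 39237/2 = 156951/8 ≈ 19619.)
√((-241754 + 39629)*(-147174 + y) - 289351) = √((-241754 + 39629)*(-147174 + 156951/8) - 289351) = √(-202125*(-1020441/8) - 289351) = √(206256637125/8 - 289351) = √(206254322317/8) = √412508644634/4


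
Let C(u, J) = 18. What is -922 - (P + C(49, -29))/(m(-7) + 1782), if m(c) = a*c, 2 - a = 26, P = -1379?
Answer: -1796539/1950 ≈ -921.30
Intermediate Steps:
a = -24 (a = 2 - 1*26 = 2 - 26 = -24)
m(c) = -24*c
-922 - (P + C(49, -29))/(m(-7) + 1782) = -922 - (-1379 + 18)/(-24*(-7) + 1782) = -922 - (-1361)/(168 + 1782) = -922 - (-1361)/1950 = -922 - 1*(-1361/1950) = -922 + 1361/1950 = -1796539/1950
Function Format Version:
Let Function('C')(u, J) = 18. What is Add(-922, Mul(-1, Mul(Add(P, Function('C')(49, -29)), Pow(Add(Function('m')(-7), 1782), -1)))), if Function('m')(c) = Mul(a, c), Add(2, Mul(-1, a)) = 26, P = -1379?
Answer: Rational(-1796539, 1950) ≈ -921.30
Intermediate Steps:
a = -24 (a = Add(2, Mul(-1, 26)) = Add(2, -26) = -24)
Function('m')(c) = Mul(-24, c)
Add(-922, Mul(-1, Mul(Add(P, Function('C')(49, -29)), Pow(Add(Function('m')(-7), 1782), -1)))) = Add(-922, Mul(-1, Mul(Add(-1379, 18), Pow(Add(Mul(-24, -7), 1782), -1)))) = Add(-922, Mul(-1, Mul(-1361, Pow(Add(168, 1782), -1)))) = Add(-922, Mul(-1, Mul(-1361, Pow(1950, -1)))) = Add(-922, Mul(-1, Mul(-1361, Rational(1, 1950)))) = Add(-922, Mul(-1, Rational(-1361, 1950))) = Add(-922, Rational(1361, 1950)) = Rational(-1796539, 1950)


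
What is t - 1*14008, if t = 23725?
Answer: 9717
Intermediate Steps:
t - 1*14008 = 23725 - 1*14008 = 23725 - 14008 = 9717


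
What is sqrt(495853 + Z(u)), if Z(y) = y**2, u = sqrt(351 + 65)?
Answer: 3*sqrt(55141) ≈ 704.46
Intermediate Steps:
u = 4*sqrt(26) (u = sqrt(416) = 4*sqrt(26) ≈ 20.396)
sqrt(495853 + Z(u)) = sqrt(495853 + (4*sqrt(26))**2) = sqrt(495853 + 416) = sqrt(496269) = 3*sqrt(55141)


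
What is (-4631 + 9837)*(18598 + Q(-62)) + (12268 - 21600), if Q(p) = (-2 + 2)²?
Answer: 96811856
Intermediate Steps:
Q(p) = 0 (Q(p) = 0² = 0)
(-4631 + 9837)*(18598 + Q(-62)) + (12268 - 21600) = (-4631 + 9837)*(18598 + 0) + (12268 - 21600) = 5206*18598 - 9332 = 96821188 - 9332 = 96811856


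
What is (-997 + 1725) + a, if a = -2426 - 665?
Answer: -2363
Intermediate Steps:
a = -3091
(-997 + 1725) + a = (-997 + 1725) - 3091 = 728 - 3091 = -2363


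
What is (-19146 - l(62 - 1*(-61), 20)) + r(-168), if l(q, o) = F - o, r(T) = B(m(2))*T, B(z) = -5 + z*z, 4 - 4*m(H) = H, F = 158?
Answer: -18486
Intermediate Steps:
m(H) = 1 - H/4
B(z) = -5 + z²
r(T) = -19*T/4 (r(T) = (-5 + (1 - ¼*2)²)*T = (-5 + (1 - ½)²)*T = (-5 + (½)²)*T = (-5 + ¼)*T = -19*T/4)
l(q, o) = 158 - o
(-19146 - l(62 - 1*(-61), 20)) + r(-168) = (-19146 - (158 - 1*20)) - 19/4*(-168) = (-19146 - (158 - 20)) + 798 = (-19146 - 1*138) + 798 = (-19146 - 138) + 798 = -19284 + 798 = -18486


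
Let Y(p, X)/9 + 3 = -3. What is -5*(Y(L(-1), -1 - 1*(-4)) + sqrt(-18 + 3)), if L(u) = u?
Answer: 270 - 5*I*sqrt(15) ≈ 270.0 - 19.365*I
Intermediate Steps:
Y(p, X) = -54 (Y(p, X) = -27 + 9*(-3) = -27 - 27 = -54)
-5*(Y(L(-1), -1 - 1*(-4)) + sqrt(-18 + 3)) = -5*(-54 + sqrt(-18 + 3)) = -5*(-54 + sqrt(-15)) = -5*(-54 + I*sqrt(15)) = 270 - 5*I*sqrt(15)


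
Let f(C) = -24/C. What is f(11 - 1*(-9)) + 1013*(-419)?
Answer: -2122241/5 ≈ -4.2445e+5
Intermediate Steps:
f(11 - 1*(-9)) + 1013*(-419) = -24/(11 - 1*(-9)) + 1013*(-419) = -24/(11 + 9) - 424447 = -24/20 - 424447 = -24*1/20 - 424447 = -6/5 - 424447 = -2122241/5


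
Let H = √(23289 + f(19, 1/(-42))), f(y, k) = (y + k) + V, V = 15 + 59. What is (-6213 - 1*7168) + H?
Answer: -13381 + √41245806/42 ≈ -13228.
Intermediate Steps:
V = 74
f(y, k) = 74 + k + y (f(y, k) = (y + k) + 74 = (k + y) + 74 = 74 + k + y)
H = √41245806/42 (H = √(23289 + (74 + 1/(-42) + 19)) = √(23289 + (74 - 1/42 + 19)) = √(23289 + 3905/42) = √(982043/42) = √41245806/42 ≈ 152.91)
(-6213 - 1*7168) + H = (-6213 - 1*7168) + √41245806/42 = (-6213 - 7168) + √41245806/42 = -13381 + √41245806/42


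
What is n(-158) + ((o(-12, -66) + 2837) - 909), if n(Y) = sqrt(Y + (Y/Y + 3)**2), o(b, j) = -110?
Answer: 1818 + I*sqrt(142) ≈ 1818.0 + 11.916*I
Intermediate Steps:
n(Y) = sqrt(16 + Y) (n(Y) = sqrt(Y + (1 + 3)**2) = sqrt(Y + 4**2) = sqrt(Y + 16) = sqrt(16 + Y))
n(-158) + ((o(-12, -66) + 2837) - 909) = sqrt(16 - 158) + ((-110 + 2837) - 909) = sqrt(-142) + (2727 - 909) = I*sqrt(142) + 1818 = 1818 + I*sqrt(142)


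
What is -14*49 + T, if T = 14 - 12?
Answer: -684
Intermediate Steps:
T = 2
-14*49 + T = -14*49 + 2 = -686 + 2 = -684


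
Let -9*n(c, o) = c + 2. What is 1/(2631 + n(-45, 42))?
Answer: 9/23722 ≈ 0.00037939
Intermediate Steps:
n(c, o) = -2/9 - c/9 (n(c, o) = -(c + 2)/9 = -(2 + c)/9 = -2/9 - c/9)
1/(2631 + n(-45, 42)) = 1/(2631 + (-2/9 - ⅑*(-45))) = 1/(2631 + (-2/9 + 5)) = 1/(2631 + 43/9) = 1/(23722/9) = 9/23722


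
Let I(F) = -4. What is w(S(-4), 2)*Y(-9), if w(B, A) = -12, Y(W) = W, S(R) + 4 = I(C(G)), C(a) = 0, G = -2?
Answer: 108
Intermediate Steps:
S(R) = -8 (S(R) = -4 - 4 = -8)
w(S(-4), 2)*Y(-9) = -12*(-9) = 108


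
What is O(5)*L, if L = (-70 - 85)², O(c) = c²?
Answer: 600625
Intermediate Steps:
L = 24025 (L = (-155)² = 24025)
O(5)*L = 5²*24025 = 25*24025 = 600625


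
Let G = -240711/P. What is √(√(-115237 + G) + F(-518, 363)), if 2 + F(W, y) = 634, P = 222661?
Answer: 2*√(21698923838 + 23438*I*√247284646387)/11719 ≈ 25.975 + 6.5345*I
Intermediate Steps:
F(W, y) = 632 (F(W, y) = -2 + 634 = 632)
G = -12669/11719 (G = -240711/222661 = -240711*1/222661 = -12669/11719 ≈ -1.0811)
√(√(-115237 + G) + F(-518, 363)) = √(√(-115237 - 12669/11719) + 632) = √(√(-1350475072/11719) + 632) = √(8*I*√247284646387/11719 + 632) = √(632 + 8*I*√247284646387/11719)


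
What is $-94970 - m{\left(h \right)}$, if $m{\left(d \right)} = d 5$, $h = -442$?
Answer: $-92760$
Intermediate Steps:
$m{\left(d \right)} = 5 d$
$-94970 - m{\left(h \right)} = -94970 - 5 \left(-442\right) = -94970 - -2210 = -94970 + 2210 = -92760$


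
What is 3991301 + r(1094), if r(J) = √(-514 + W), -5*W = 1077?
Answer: 3991301 + I*√18235/5 ≈ 3.9913e+6 + 27.007*I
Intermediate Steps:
W = -1077/5 (W = -⅕*1077 = -1077/5 ≈ -215.40)
r(J) = I*√18235/5 (r(J) = √(-514 - 1077/5) = √(-3647/5) = I*√18235/5)
3991301 + r(1094) = 3991301 + I*√18235/5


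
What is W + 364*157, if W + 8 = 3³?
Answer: 57167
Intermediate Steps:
W = 19 (W = -8 + 3³ = -8 + 27 = 19)
W + 364*157 = 19 + 364*157 = 19 + 57148 = 57167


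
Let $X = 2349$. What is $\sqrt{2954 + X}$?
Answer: $\sqrt{5303} \approx 72.822$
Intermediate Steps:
$\sqrt{2954 + X} = \sqrt{2954 + 2349} = \sqrt{5303}$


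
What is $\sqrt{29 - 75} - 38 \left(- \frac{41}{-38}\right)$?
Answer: $-41 + i \sqrt{46} \approx -41.0 + 6.7823 i$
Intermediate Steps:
$\sqrt{29 - 75} - 38 \left(- \frac{41}{-38}\right) = \sqrt{-46} - 38 \left(\left(-41\right) \left(- \frac{1}{38}\right)\right) = i \sqrt{46} - 41 = -41 + i \sqrt{46}$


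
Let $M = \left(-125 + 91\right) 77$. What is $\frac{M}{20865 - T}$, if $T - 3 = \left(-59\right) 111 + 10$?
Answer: $- \frac{238}{2491} \approx -0.095544$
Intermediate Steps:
$M = -2618$ ($M = \left(-34\right) 77 = -2618$)
$T = -6536$ ($T = 3 + \left(\left(-59\right) 111 + 10\right) = 3 + \left(-6549 + 10\right) = 3 - 6539 = -6536$)
$\frac{M}{20865 - T} = - \frac{2618}{20865 - -6536} = - \frac{2618}{20865 + 6536} = - \frac{2618}{27401} = \left(-2618\right) \frac{1}{27401} = - \frac{238}{2491}$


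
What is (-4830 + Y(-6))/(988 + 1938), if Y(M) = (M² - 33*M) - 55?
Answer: -4651/2926 ≈ -1.5895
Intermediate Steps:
Y(M) = -55 + M² - 33*M
(-4830 + Y(-6))/(988 + 1938) = (-4830 + (-55 + (-6)² - 33*(-6)))/(988 + 1938) = (-4830 + (-55 + 36 + 198))/2926 = (-4830 + 179)*(1/2926) = -4651*1/2926 = -4651/2926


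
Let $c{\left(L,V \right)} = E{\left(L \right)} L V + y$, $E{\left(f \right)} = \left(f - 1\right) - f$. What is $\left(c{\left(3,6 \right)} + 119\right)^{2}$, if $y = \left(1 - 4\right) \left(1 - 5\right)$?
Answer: $12769$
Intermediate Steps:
$E{\left(f \right)} = -1$ ($E{\left(f \right)} = \left(-1 + f\right) - f = -1$)
$y = 12$ ($y = \left(-3\right) \left(-4\right) = 12$)
$c{\left(L,V \right)} = 12 - L V$ ($c{\left(L,V \right)} = - L V + 12 = 12 - L V$)
$\left(c{\left(3,6 \right)} + 119\right)^{2} = \left(\left(12 - 3 \cdot 6\right) + 119\right)^{2} = \left(\left(12 - 18\right) + 119\right)^{2} = \left(-6 + 119\right)^{2} = 113^{2} = 12769$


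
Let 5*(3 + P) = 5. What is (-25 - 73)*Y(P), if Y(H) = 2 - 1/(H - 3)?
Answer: -1078/5 ≈ -215.60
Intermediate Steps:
P = -2 (P = -3 + (⅕)*5 = -3 + 1 = -2)
Y(H) = 2 - 1/(-3 + H)
(-25 - 73)*Y(P) = (-25 - 73)*((-7 + 2*(-2))/(-3 - 2)) = -98*(-7 - 4)/(-5) = -(-98)*(-11)/5 = -98*11/5 = -1078/5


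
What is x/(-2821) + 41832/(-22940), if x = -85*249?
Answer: 2963847/521885 ≈ 5.6791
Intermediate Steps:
x = -21165
x/(-2821) + 41832/(-22940) = -21165/(-2821) + 41832/(-22940) = -21165*(-1/2821) + 41832*(-1/22940) = 21165/2821 - 10458/5735 = 2963847/521885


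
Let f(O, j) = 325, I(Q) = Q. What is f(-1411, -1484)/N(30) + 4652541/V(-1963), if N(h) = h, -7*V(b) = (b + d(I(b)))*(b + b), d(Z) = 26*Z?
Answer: 123425171/11560107 ≈ 10.677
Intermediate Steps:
V(b) = -54*b²/7 (V(b) = -(b + 26*b)*(b + b)/7 = -27*b*2*b/7 = -54*b²/7)
f(-1411, -1484)/N(30) + 4652541/V(-1963) = 325/30 + 4652541/((-54/7*(-1963)²)) = 325*(1/30) + 4652541/((-54/7*3853369)) = 65/6 + 4652541/(-208081926/7) = 65/6 + 4652541*(-7/208081926) = 65/6 - 3618643/23120214 = 123425171/11560107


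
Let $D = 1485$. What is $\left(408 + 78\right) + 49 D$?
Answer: $73251$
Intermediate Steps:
$\left(408 + 78\right) + 49 D = \left(408 + 78\right) + 49 \cdot 1485 = 486 + 72765 = 73251$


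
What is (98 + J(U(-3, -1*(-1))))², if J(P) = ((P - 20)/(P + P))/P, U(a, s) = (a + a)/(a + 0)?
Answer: 146689/16 ≈ 9168.1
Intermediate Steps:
U(a, s) = 2 (U(a, s) = (2*a)/a = 2)
J(P) = (-20 + P)/(2*P²) (J(P) = ((-20 + P)/((2*P)))/P = ((-20 + P)*(1/(2*P)))/P = ((-20 + P)/(2*P))/P = (-20 + P)/(2*P²))
(98 + J(U(-3, -1*(-1))))² = (98 + (½)*(-20 + 2)/2²)² = (98 + (½)*(¼)*(-18))² = (98 - 9/4)² = (383/4)² = 146689/16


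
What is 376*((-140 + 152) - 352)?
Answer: -127840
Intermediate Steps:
376*((-140 + 152) - 352) = 376*(12 - 352) = 376*(-340) = -127840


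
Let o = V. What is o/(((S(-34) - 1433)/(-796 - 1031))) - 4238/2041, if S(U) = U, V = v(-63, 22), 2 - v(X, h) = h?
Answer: -690558/25591 ≈ -26.984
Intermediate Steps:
v(X, h) = 2 - h
V = -20 (V = 2 - 1*22 = 2 - 22 = -20)
o = -20
o/(((S(-34) - 1433)/(-796 - 1031))) - 4238/2041 = -20*(-796 - 1031)/(-34 - 1433) - 4238/2041 = -20/((-1467/(-1827))) - 4238*1/2041 = -20/((-1467*(-1/1827))) - 326/157 = -20/163/203 - 326/157 = -20*203/163 - 326/157 = -4060/163 - 326/157 = -690558/25591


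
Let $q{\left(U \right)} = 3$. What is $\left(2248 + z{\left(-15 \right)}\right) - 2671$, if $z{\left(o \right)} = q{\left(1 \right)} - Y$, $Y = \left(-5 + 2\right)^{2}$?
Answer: $-429$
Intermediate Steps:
$Y = 9$ ($Y = \left(-3\right)^{2} = 9$)
$z{\left(o \right)} = -6$ ($z{\left(o \right)} = 3 - 9 = -6$)
$\left(2248 + z{\left(-15 \right)}\right) - 2671 = \left(2248 - 6\right) - 2671 = 2242 - 2671 = -429$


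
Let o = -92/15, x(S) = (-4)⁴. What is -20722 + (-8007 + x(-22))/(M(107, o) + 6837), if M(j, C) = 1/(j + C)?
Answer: -214368301175/10344396 ≈ -20723.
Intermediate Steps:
x(S) = 256
o = -92/15 (o = -92*1/15 = -92/15 ≈ -6.1333)
M(j, C) = 1/(C + j)
-20722 + (-8007 + x(-22))/(M(107, o) + 6837) = -20722 + (-8007 + 256)/(1/(-92/15 + 107) + 6837) = -20722 - 7751/(1/(1513/15) + 6837) = -20722 - 7751/(15/1513 + 6837) = -20722 - 7751/10344396/1513 = -20722 - 7751*1513/10344396 = -20722 - 11727263/10344396 = -214368301175/10344396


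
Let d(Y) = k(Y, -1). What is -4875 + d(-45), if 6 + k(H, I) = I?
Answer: -4882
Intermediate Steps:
k(H, I) = -6 + I
d(Y) = -7 (d(Y) = -6 - 1 = -7)
-4875 + d(-45) = -4875 - 7 = -4882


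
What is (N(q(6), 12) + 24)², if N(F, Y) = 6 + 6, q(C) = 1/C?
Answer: 1296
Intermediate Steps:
N(F, Y) = 12
(N(q(6), 12) + 24)² = (12 + 24)² = 36² = 1296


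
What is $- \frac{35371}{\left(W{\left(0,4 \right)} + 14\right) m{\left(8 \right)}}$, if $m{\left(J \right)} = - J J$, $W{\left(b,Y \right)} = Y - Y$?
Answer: $\frac{5053}{128} \approx 39.477$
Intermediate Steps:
$W{\left(b,Y \right)} = 0$
$m{\left(J \right)} = - J^{2}$
$- \frac{35371}{\left(W{\left(0,4 \right)} + 14\right) m{\left(8 \right)}} = - \frac{35371}{\left(0 + 14\right) \left(- 8^{2}\right)} = - \frac{35371}{14 \left(\left(-1\right) 64\right)} = - \frac{35371}{14 \left(-64\right)} = - \frac{35371}{-896} = \left(-35371\right) \left(- \frac{1}{896}\right) = \frac{5053}{128}$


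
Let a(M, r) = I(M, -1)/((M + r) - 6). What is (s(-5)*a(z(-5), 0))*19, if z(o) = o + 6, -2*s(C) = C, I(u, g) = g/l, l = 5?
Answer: 19/10 ≈ 1.9000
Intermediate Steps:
I(u, g) = g/5
s(C) = -C/2
z(o) = 6 + o
a(M, r) = -1/(5*(-6 + M + r)) (a(M, r) = ((⅕)*(-1))/((M + r) - 6) = -1/(5*(-6 + M + r)))
(s(-5)*a(z(-5), 0))*19 = ((-½*(-5))*(-1/(-30 + 5*(6 - 5) + 5*0)))*19 = (5*(-1/(-30 + 5*1 + 0))/2)*19 = (5*(-1/(-30 + 5 + 0))/2)*19 = (5*(-1/(-25))/2)*19 = (5*(-1*(-1/25))/2)*19 = ((5/2)*(1/25))*19 = (⅒)*19 = 19/10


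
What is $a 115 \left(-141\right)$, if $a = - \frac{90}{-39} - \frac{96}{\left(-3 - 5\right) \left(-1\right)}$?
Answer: $\frac{2043090}{13} \approx 1.5716 \cdot 10^{5}$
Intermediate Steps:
$a = - \frac{126}{13}$ ($a = \left(-90\right) \left(- \frac{1}{39}\right) - \frac{96}{\left(-8\right) \left(-1\right)} = \frac{30}{13} - \frac{96}{8} = \frac{30}{13} - 12 = - \frac{126}{13} \approx -9.6923$)
$a 115 \left(-141\right) = \left(- \frac{126}{13}\right) 115 \left(-141\right) = \left(- \frac{14490}{13}\right) \left(-141\right) = \frac{2043090}{13}$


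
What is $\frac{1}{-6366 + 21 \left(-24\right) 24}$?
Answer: $- \frac{1}{18462} \approx -5.4165 \cdot 10^{-5}$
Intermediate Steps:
$\frac{1}{-6366 + 21 \left(-24\right) 24} = \frac{1}{-6366 - 12096} = \frac{1}{-18462} = - \frac{1}{18462}$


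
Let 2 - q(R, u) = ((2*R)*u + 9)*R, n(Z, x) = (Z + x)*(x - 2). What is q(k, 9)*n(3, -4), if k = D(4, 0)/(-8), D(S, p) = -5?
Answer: -1023/16 ≈ -63.938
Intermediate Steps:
n(Z, x) = (-2 + x)*(Z + x) (n(Z, x) = (Z + x)*(-2 + x) = (-2 + x)*(Z + x))
k = 5/8 (k = -5/(-8) = -5*(-1/8) = 5/8 ≈ 0.62500)
q(R, u) = 2 - R*(9 + 2*R*u) (q(R, u) = 2 - ((2*R)*u + 9)*R = 2 - (2*R*u + 9)*R = 2 - (9 + 2*R*u)*R = 2 - R*(9 + 2*R*u))
q(k, 9)*n(3, -4) = (2 - 9*5/8 - 2*9*(5/8)**2)*((-4)**2 - 2*3 - 2*(-4) + 3*(-4)) = (2 - 45/8 - 2*9*25/64)*(16 - 6 + 8 - 12) = (2 - 45/8 - 225/32)*6 = -341/32*6 = -1023/16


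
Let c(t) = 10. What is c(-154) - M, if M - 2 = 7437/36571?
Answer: 285131/36571 ≈ 7.7966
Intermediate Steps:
M = 80579/36571 (M = 2 + 7437/36571 = 80579/36571 ≈ 2.2034)
c(-154) - M = 10 - 1*80579/36571 = 10 - 80579/36571 = 285131/36571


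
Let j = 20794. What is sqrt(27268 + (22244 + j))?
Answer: sqrt(70306) ≈ 265.15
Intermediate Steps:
sqrt(27268 + (22244 + j)) = sqrt(27268 + (22244 + 20794)) = sqrt(27268 + 43038) = sqrt(70306)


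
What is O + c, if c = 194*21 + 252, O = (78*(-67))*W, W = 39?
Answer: -199488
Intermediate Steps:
O = -203814 (O = (78*(-67))*39 = -5226*39 = -203814)
c = 4326 (c = 4074 + 252 = 4326)
O + c = -203814 + 4326 = -199488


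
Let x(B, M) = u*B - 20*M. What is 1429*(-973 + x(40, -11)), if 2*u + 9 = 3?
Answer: -1247517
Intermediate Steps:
u = -3 (u = -9/2 + (½)*3 = -9/2 + 3/2 = -3)
x(B, M) = -20*M - 3*B (x(B, M) = -3*B - 20*M = -20*M - 3*B)
1429*(-973 + x(40, -11)) = 1429*(-973 + (-20*(-11) - 3*40)) = 1429*(-973 + (220 - 120)) = 1429*(-973 + 100) = 1429*(-873) = -1247517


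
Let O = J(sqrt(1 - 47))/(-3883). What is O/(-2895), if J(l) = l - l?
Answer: 0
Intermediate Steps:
J(l) = 0
O = 0 (O = 0/(-3883) = 0*(-1/3883) = 0)
O/(-2895) = 0/(-2895) = 0*(-1/2895) = 0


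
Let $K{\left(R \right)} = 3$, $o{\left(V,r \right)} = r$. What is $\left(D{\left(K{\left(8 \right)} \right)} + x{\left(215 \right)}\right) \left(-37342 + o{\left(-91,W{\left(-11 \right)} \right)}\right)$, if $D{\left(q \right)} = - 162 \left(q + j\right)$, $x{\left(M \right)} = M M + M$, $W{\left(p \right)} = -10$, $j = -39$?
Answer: $-1952463744$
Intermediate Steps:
$x{\left(M \right)} = M + M^{2}$ ($x{\left(M \right)} = M^{2} + M = M + M^{2}$)
$D{\left(q \right)} = 6318 - 162 q$ ($D{\left(q \right)} = - 162 \left(q - 39\right) = - 162 \left(-39 + q\right) = 6318 - 162 q$)
$\left(D{\left(K{\left(8 \right)} \right)} + x{\left(215 \right)}\right) \left(-37342 + o{\left(-91,W{\left(-11 \right)} \right)}\right) = \left(\left(6318 - 486\right) + 215 \left(1 + 215\right)\right) \left(-37342 - 10\right) = \left(\left(6318 - 486\right) + 215 \cdot 216\right) \left(-37352\right) = \left(5832 + 46440\right) \left(-37352\right) = 52272 \left(-37352\right) = -1952463744$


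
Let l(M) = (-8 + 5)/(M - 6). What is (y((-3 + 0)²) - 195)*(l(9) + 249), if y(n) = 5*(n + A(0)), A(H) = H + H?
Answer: -37200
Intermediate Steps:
A(H) = 2*H
l(M) = -3/(-6 + M)
y(n) = 5*n (y(n) = 5*(n + 2*0) = 5*(n + 0) = 5*n)
(y((-3 + 0)²) - 195)*(l(9) + 249) = (5*(-3 + 0)² - 195)*(-3/(-6 + 9) + 249) = (5*(-3)² - 195)*(-3/3 + 249) = (5*9 - 195)*(-3*⅓ + 249) = (45 - 195)*(-1 + 249) = -150*248 = -37200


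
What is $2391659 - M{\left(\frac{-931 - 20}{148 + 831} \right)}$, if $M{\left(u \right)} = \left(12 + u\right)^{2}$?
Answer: $\frac{2292147468410}{958441} \approx 2.3915 \cdot 10^{6}$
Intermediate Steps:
$2391659 - M{\left(\frac{-931 - 20}{148 + 831} \right)} = 2391659 - \left(12 + \frac{-931 - 20}{148 + 831}\right)^{2} = 2391659 - \left(12 + \frac{-931 - 20}{979}\right)^{2} = 2391659 - \left(12 - \frac{951}{979}\right)^{2} = 2391659 - \left(\frac{10797}{979}\right)^{2} = 2391659 - \frac{116575209}{958441} = \frac{2292147468410}{958441}$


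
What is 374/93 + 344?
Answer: 32366/93 ≈ 348.02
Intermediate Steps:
374/93 + 344 = 32366/93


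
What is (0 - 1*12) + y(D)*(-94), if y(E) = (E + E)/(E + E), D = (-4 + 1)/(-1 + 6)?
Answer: -106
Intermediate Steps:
D = -⅗ (D = -3/5 = -3*⅕ = -⅗ ≈ -0.60000)
y(E) = 1 (y(E) = (2*E)/((2*E)) = (2*E)*(1/(2*E)) = 1)
(0 - 1*12) + y(D)*(-94) = (0 - 1*12) + 1*(-94) = (0 - 12) - 94 = -12 - 94 = -106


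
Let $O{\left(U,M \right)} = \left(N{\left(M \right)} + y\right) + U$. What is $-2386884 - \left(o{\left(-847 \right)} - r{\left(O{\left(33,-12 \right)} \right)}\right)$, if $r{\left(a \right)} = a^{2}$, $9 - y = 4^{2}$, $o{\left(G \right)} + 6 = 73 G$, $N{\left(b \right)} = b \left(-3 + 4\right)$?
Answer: $-2324851$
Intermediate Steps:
$N{\left(b \right)} = b$ ($N{\left(b \right)} = b 1 = b$)
$o{\left(G \right)} = -6 + 73 G$
$y = -7$ ($y = 9 - 4^{2} = 9 - 16 = -7$)
$O{\left(U,M \right)} = -7 + M + U$ ($O{\left(U,M \right)} = \left(M - 7\right) + U = \left(-7 + M\right) + U = -7 + M + U$)
$-2386884 - \left(o{\left(-847 \right)} - r{\left(O{\left(33,-12 \right)} \right)}\right) = -2386884 - \left(\left(-6 + 73 \left(-847\right)\right) - \left(-7 - 12 + 33\right)^{2}\right) = -2386884 - \left(\left(-6 - 61831\right) - 14^{2}\right) = -2386884 - \left(-61837 - 196\right) = -2386884 - -62033 = -2386884 + 62033 = -2324851$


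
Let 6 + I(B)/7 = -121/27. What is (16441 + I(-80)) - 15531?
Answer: 22589/27 ≈ 836.63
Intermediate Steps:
I(B) = -1981/27 (I(B) = -42 + 7*(-121/27) = -42 - 847/27 = -1981/27)
(16441 + I(-80)) - 15531 = (16441 - 1981/27) - 15531 = 441926/27 - 15531 = 22589/27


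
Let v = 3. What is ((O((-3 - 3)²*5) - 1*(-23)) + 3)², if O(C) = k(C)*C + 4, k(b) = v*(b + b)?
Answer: 37803024900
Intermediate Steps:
k(b) = 6*b (k(b) = 3*(b + b) = 3*(2*b) = 6*b)
O(C) = 4 + 6*C² (O(C) = (6*C)*C + 4 = 6*C² + 4 = 4 + 6*C²)
((O((-3 - 3)²*5) - 1*(-23)) + 3)² = (((4 + 6*((-3 - 3)²*5)²) - 1*(-23)) + 3)² = (((4 + 6*((-6)²*5)²) + 23) + 3)² = (((4 + 6*(36*5)²) + 23) + 3)² = (((4 + 6*180²) + 23) + 3)² = (((4 + 6*32400) + 23) + 3)² = (((4 + 194400) + 23) + 3)² = ((194404 + 23) + 3)² = (194427 + 3)² = 194430² = 37803024900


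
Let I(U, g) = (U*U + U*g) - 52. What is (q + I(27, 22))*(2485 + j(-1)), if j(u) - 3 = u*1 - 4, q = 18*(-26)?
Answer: 1993849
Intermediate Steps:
q = -468
j(u) = -1 + u (j(u) = 3 + (u*1 - 4) = 3 + (u - 4) = 3 + (-4 + u) = -1 + u)
I(U, g) = -52 + U**2 + U*g (I(U, g) = (U**2 + U*g) - 52 = -52 + U**2 + U*g)
(q + I(27, 22))*(2485 + j(-1)) = (-468 + (-52 + 27**2 + 27*22))*(2485 + (-1 - 1)) = (-468 + (-52 + 729 + 594))*(2485 - 2) = (-468 + 1271)*2483 = 803*2483 = 1993849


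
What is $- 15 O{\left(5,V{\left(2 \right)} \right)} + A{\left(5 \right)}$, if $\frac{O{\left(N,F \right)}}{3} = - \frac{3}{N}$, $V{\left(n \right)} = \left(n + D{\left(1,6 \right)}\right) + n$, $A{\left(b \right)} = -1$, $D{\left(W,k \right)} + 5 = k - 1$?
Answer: $26$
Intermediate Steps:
$D{\left(W,k \right)} = -6 + k$ ($D{\left(W,k \right)} = -5 + \left(k - 1\right) = -5 + \left(-1 + k\right) = -6 + k$)
$V{\left(n \right)} = 2 n$ ($V{\left(n \right)} = \left(n + \left(-6 + 6\right)\right) + n = \left(n + 0\right) + n = n + n = 2 n$)
$O{\left(N,F \right)} = - \frac{9}{N}$ ($O{\left(N,F \right)} = 3 \left(- \frac{3}{N}\right) = - \frac{9}{N}$)
$- 15 O{\left(5,V{\left(2 \right)} \right)} + A{\left(5 \right)} = - 15 \left(- \frac{9}{5}\right) - 1 = - 15 \left(\left(-9\right) \frac{1}{5}\right) - 1 = \left(-15\right) \left(- \frac{9}{5}\right) - 1 = 27 - 1 = 26$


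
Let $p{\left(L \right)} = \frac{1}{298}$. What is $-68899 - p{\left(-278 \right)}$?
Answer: $- \frac{20531903}{298} \approx -68899.0$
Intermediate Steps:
$p{\left(L \right)} = \frac{1}{298}$
$-68899 - p{\left(-278 \right)} = -68899 - \frac{1}{298} = - \frac{20531903}{298}$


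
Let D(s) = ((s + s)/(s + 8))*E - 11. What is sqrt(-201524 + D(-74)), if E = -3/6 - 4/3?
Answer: 2*I*sqrt(453463)/3 ≈ 448.93*I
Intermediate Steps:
E = -11/6 (E = -3*1/6 - 4*1/3 = -1/2 - 4/3 = -11/6 ≈ -1.8333)
D(s) = -11 - 11*s/(3*(8 + s)) (D(s) = ((s + s)/(s + 8))*(-11/6) - 11 = ((2*s)/(8 + s))*(-11/6) - 11 = (2*s/(8 + s))*(-11/6) - 11 = -11*s/(3*(8 + s)) - 11 = -11 - 11*s/(3*(8 + s)))
sqrt(-201524 + D(-74)) = sqrt(-201524 + 44*(-6 - 1*(-74))/(3*(8 - 74))) = sqrt(-201524 + (44/3)*(-6 + 74)/(-66)) = sqrt(-201524 + (44/3)*(-1/66)*68) = sqrt(-201524 - 136/9) = sqrt(-1813852/9) = 2*I*sqrt(453463)/3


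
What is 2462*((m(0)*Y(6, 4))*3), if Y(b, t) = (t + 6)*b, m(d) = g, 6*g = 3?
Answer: 221580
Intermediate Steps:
g = ½ (g = (⅙)*3 = ½ ≈ 0.50000)
m(d) = ½
Y(b, t) = b*(6 + t) (Y(b, t) = (6 + t)*b = b*(6 + t))
2462*((m(0)*Y(6, 4))*3) = 2462*(((6*(6 + 4))/2)*3) = 2462*(((6*10)/2)*3) = 2462*(((½)*60)*3) = 2462*(30*3) = 2462*90 = 221580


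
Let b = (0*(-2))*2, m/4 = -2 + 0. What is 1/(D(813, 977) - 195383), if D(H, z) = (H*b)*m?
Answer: -1/195383 ≈ -5.1182e-6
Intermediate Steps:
m = -8 (m = 4*(-2 + 0) = 4*(-2) = -8)
b = 0 (b = 0*2 = 0)
D(H, z) = 0 (D(H, z) = (H*0)*(-8) = 0*(-8) = 0)
1/(D(813, 977) - 195383) = 1/(0 - 195383) = 1/(-195383) = -1/195383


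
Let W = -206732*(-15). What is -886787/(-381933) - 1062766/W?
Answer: 390667224097/197394432390 ≈ 1.9791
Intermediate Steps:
W = 3100980
-886787/(-381933) - 1062766/W = -886787/(-381933) - 1062766/3100980 = -886787*(-1/381933) - 1062766*1/3100980 = 886787/381933 - 531383/1550490 = 390667224097/197394432390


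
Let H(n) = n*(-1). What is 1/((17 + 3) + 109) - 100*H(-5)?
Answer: -64499/129 ≈ -499.99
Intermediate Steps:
H(n) = -n
1/((17 + 3) + 109) - 100*H(-5) = 1/((17 + 3) + 109) - (-100)*(-5) = 1/(20 + 109) - 100*5 = 1/129 - 500 = -64499/129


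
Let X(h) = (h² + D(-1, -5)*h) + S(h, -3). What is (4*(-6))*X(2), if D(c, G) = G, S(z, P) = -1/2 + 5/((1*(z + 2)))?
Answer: 126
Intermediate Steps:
S(z, P) = -½ + 5/(2 + z) (S(z, P) = -1*½ + 5/((1*(2 + z))) = -½ + 5/(2 + z))
X(h) = h² - 5*h + (8 - h)/(2*(2 + h)) (X(h) = (h² - 5*h) + (8 - h)/(2*(2 + h)) = h² - 5*h + (8 - h)/(2*(2 + h)))
(4*(-6))*X(2) = (4*(-6))*((4 - ½*2 + 2*(-5 + 2)*(2 + 2))/(2 + 2)) = -24*(4 - 1 + 2*(-3)*4)/4 = -6*(4 - 1 - 24) = -6*(-21) = -24*(-21/4) = 126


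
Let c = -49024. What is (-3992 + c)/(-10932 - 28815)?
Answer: 17672/13249 ≈ 1.3338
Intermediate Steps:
(-3992 + c)/(-10932 - 28815) = (-3992 - 49024)/(-10932 - 28815) = -53016/(-39747) = -53016*(-1/39747) = 17672/13249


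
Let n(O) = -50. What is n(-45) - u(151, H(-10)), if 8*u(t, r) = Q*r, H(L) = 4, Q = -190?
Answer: 45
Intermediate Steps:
u(t, r) = -95*r/4 (u(t, r) = (-190*r)/8 = -95*r/4)
n(-45) - u(151, H(-10)) = -50 - (-95)*4/4 = -50 - 1*(-95) = -50 + 95 = 45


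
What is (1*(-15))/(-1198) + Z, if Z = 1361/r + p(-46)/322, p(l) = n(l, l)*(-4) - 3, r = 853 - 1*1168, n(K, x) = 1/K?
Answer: -430914661/99814365 ≈ -4.3172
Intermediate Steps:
r = -315 (r = 853 - 1168 = -315)
p(l) = -3 - 4/l (p(l) = -4/l - 3 = -3 - 4/l)
Z = -1442953/333270 (Z = 1361/(-315) + (-3 - 4/(-46))/322 = 1361*(-1/315) + (-3 - 4*(-1/46))*(1/322) = -1361/315 + (-3 + 2/23)*(1/322) = -1361/315 - 67/23*1/322 = -1361/315 - 67/7406 = -1442953/333270 ≈ -4.3297)
(1*(-15))/(-1198) + Z = (1*(-15))/(-1198) - 1442953/333270 = -15*(-1/1198) - 1442953/333270 = 15/1198 - 1442953/333270 = -430914661/99814365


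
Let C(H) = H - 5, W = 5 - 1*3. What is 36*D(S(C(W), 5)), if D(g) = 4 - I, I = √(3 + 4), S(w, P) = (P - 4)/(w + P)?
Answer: 144 - 36*√7 ≈ 48.753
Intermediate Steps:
W = 2 (W = 5 - 3 = 2)
C(H) = -5 + H
S(w, P) = (-4 + P)/(P + w)
I = √7 ≈ 2.6458
D(g) = 4 - √7
36*D(S(C(W), 5)) = 36*(4 - √7) = 144 - 36*√7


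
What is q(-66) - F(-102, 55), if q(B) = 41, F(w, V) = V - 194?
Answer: 180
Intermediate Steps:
F(w, V) = -194 + V
q(-66) - F(-102, 55) = 41 - (-194 + 55) = 41 - 1*(-139) = 41 + 139 = 180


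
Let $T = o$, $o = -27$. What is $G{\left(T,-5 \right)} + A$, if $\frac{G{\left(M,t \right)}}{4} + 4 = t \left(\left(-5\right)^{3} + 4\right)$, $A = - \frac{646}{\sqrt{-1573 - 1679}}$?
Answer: $2404 + \frac{323 i \sqrt{813}}{813} \approx 2404.0 + 11.328 i$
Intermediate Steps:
$A = \frac{323 i \sqrt{813}}{813}$ ($A = - \frac{646}{\sqrt{-3252}} = - \frac{646}{2 i \sqrt{813}} = - 646 \left(- \frac{i \sqrt{813}}{1626}\right) = \frac{323 i \sqrt{813}}{813} \approx 11.328 i$)
$T = -27$
$G{\left(M,t \right)} = -16 - 484 t$ ($G{\left(M,t \right)} = -16 + 4 t \left(\left(-5\right)^{3} + 4\right) = -16 + 4 t \left(-125 + 4\right) = -16 + 4 t \left(-121\right) = -16 + 4 \left(- 121 t\right) = -16 - 484 t$)
$G{\left(T,-5 \right)} + A = \left(-16 - -2420\right) + \frac{323 i \sqrt{813}}{813} = \left(-16 + 2420\right) + \frac{323 i \sqrt{813}}{813} = 2404 + \frac{323 i \sqrt{813}}{813}$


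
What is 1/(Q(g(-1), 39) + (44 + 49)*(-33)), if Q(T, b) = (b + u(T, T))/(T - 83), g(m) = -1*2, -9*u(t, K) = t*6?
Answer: -255/782716 ≈ -0.00032579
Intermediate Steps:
u(t, K) = -2*t/3 (u(t, K) = -t*6/9 = -2*t/3)
g(m) = -2
Q(T, b) = (b - 2*T/3)/(-83 + T) (Q(T, b) = (b - 2*T/3)/(T - 83) = (b - 2*T/3)/(-83 + T))
1/(Q(g(-1), 39) + (44 + 49)*(-33)) = 1/((39 - 2/3*(-2))/(-83 - 2) + (44 + 49)*(-33)) = 1/((39 + 4/3)/(-85) + 93*(-33)) = 1/(-1/85*121/3 - 3069) = 1/(-121/255 - 3069) = 1/(-782716/255) = -255/782716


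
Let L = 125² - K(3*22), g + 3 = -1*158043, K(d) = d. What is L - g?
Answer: 173605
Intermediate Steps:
g = -158046 (g = -3 - 1*158043 = -3 - 158043 = -158046)
L = 15559 (L = 125² - 3*22 = 15625 - 1*66 = 15625 - 66 = 15559)
L - g = 15559 - 1*(-158046) = 15559 + 158046 = 173605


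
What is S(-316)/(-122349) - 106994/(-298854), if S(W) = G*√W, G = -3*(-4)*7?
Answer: 53497/149427 - 56*I*√79/40783 ≈ 0.35801 - 0.012205*I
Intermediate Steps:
G = 84 (G = 12*7 = 84)
S(W) = 84*√W
S(-316)/(-122349) - 106994/(-298854) = (84*√(-316))/(-122349) - 106994/(-298854) = (84*(2*I*√79))*(-1/122349) - 106994*(-1/298854) = (168*I*√79)*(-1/122349) + 53497/149427 = -56*I*√79/40783 + 53497/149427 = 53497/149427 - 56*I*√79/40783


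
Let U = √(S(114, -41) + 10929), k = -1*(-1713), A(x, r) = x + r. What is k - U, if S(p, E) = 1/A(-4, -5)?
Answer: 1713 - 2*√24590/3 ≈ 1608.5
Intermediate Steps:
A(x, r) = r + x
S(p, E) = -⅑ (S(p, E) = 1/(-5 - 4) = 1/(-9) = -⅑)
k = 1713
U = 2*√24590/3 (U = √(-⅑ + 10929) = √(98360/9) = 2*√24590/3 ≈ 104.54)
k - U = 1713 - 2*√24590/3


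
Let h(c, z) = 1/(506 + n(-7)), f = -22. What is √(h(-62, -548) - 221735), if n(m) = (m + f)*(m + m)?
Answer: I*√11526672183/228 ≈ 470.89*I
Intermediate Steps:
n(m) = 2*m*(-22 + m) (n(m) = (m - 22)*(m + m) = (-22 + m)*(2*m) = 2*m*(-22 + m))
h(c, z) = 1/912 (h(c, z) = 1/(506 + 2*(-7)*(-22 - 7)) = 1/(506 + 2*(-7)*(-29)) = 1/(506 + 406) = 1/912)
√(h(-62, -548) - 221735) = √(1/912 - 221735) = √(-202222319/912) = I*√11526672183/228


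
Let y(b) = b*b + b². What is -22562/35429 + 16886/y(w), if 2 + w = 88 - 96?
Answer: 296870847/3542900 ≈ 83.793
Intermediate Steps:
w = -10 (w = -2 + (88 - 96) = -2 - 8 = -10)
y(b) = 2*b² (y(b) = b² + b² = 2*b²)
-22562/35429 + 16886/y(w) = -22562/35429 + 16886/((2*(-10)²)) = -22562*1/35429 + 16886/((2*100)) = -22562/35429 + 16886/200 = -22562/35429 + 16886*(1/200) = -22562/35429 + 8443/100 = 296870847/3542900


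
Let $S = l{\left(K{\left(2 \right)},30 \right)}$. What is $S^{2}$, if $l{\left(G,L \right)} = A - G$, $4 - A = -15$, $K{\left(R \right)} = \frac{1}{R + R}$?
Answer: $\frac{5625}{16} \approx 351.56$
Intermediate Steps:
$K{\left(R \right)} = \frac{1}{2 R}$
$A = 19$ ($A = 4 - -15 = 4 + 15 = 19$)
$l{\left(G,L \right)} = 19 - G$
$S = \frac{75}{4}$ ($S = 19 - \frac{1}{2 \cdot 2} = 19 - \frac{1}{2} \cdot \frac{1}{2} = 19 - \frac{1}{4} = \frac{75}{4} \approx 18.75$)
$S^{2} = \left(\frac{75}{4}\right)^{2} = \frac{5625}{16}$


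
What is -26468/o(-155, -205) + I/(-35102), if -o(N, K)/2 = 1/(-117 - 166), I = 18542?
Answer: -65732400593/17551 ≈ -3.7452e+6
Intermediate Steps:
o(N, K) = 2/283 (o(N, K) = -2/(-117 - 166) = -2/(-283) = -2*(-1/283) = 2/283)
-26468/o(-155, -205) + I/(-35102) = -26468/2/283 + 18542/(-35102) = -26468*283/2 + 18542*(-1/35102) = -3745222 - 9271/17551 = -65732400593/17551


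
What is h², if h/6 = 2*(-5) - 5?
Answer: 8100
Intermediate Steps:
h = -90 (h = 6*(2*(-5) - 5) = 6*(-10 - 5) = 6*(-15) = -90)
h² = (-90)² = 8100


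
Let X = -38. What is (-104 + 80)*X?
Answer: 912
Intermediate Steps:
(-104 + 80)*X = (-104 + 80)*(-38) = -24*(-38) = 912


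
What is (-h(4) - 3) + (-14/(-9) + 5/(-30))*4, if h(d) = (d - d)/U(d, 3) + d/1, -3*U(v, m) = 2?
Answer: -13/9 ≈ -1.4444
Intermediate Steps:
U(v, m) = -⅔ (U(v, m) = -⅓*2 = -⅔)
h(d) = d (h(d) = (d - d)/(-⅔) + d/1 = 0*(-3/2) + d*1 = 0 + d = d)
(-h(4) - 3) + (-14/(-9) + 5/(-30))*4 = (-1*4 - 3) + (-14/(-9) + 5/(-30))*4 = (-4 - 3) + (-14*(-⅑) + 5*(-1/30))*4 = -7 + (14/9 - ⅙)*4 = -7 + (25/18)*4 = -7 + 50/9 = -13/9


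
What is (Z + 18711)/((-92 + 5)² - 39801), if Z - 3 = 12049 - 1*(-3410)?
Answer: -11391/10744 ≈ -1.0602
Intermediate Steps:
Z = 15462 (Z = 3 + (12049 - 1*(-3410)) = 3 + (12049 + 3410) = 3 + 15459 = 15462)
(Z + 18711)/((-92 + 5)² - 39801) = (15462 + 18711)/((-92 + 5)² - 39801) = 34173/((-87)² - 39801) = 34173/(7569 - 39801) = 34173/(-32232) = 34173*(-1/32232) = -11391/10744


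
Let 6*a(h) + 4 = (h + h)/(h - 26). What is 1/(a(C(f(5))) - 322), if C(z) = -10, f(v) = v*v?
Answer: -54/17419 ≈ -0.0031001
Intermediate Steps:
f(v) = v²
a(h) = -⅔ + h/(3*(-26 + h)) (a(h) = -⅔ + ((h + h)/(h - 26))/6 = -⅔ + ((2*h)/(-26 + h))/6 = -⅔ + (2*h/(-26 + h))/6 = -⅔ + h/(3*(-26 + h)))
1/(a(C(f(5))) - 322) = 1/((52 - 1*(-10))/(3*(-26 - 10)) - 322) = 1/((⅓)*(52 + 10)/(-36) - 322) = 1/((⅓)*(-1/36)*62 - 322) = 1/(-31/54 - 322) = 1/(-17419/54) = -54/17419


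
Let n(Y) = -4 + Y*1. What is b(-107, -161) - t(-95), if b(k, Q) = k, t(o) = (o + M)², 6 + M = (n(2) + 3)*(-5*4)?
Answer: -14748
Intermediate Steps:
n(Y) = -4 + Y
M = -26 (M = -6 + ((-4 + 2) + 3)*(-5*4) = -6 + (-2 + 3)*(-20) = -6 + 1*(-20) = -6 - 20 = -26)
t(o) = (-26 + o)² (t(o) = (o - 26)² = (-26 + o)²)
b(-107, -161) - t(-95) = -107 - (26 - 1*(-95))² = -107 - (26 + 95)² = -107 - 1*121² = -107 - 1*14641 = -107 - 14641 = -14748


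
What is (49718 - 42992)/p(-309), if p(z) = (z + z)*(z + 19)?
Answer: 1121/29870 ≈ 0.037529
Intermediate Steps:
p(z) = 2*z*(19 + z) (p(z) = (2*z)*(19 + z) = 2*z*(19 + z))
(49718 - 42992)/p(-309) = (49718 - 42992)/((2*(-309)*(19 - 309))) = 6726/((2*(-309)*(-290))) = 6726/179220 = 6726*(1/179220) = 1121/29870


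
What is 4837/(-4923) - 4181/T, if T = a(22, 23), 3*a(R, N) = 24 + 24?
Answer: -20660455/78768 ≈ -262.29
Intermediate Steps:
a(R, N) = 16 (a(R, N) = (24 + 24)/3 = (1/3)*48 = 16)
T = 16
4837/(-4923) - 4181/T = 4837/(-4923) - 4181/16 = 4837*(-1/4923) - 4181*1/16 = -4837/4923 - 4181/16 = -20660455/78768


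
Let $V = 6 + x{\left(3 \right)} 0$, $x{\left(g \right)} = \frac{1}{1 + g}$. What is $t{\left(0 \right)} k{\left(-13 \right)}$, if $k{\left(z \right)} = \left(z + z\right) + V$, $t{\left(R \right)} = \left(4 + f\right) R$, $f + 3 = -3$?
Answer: $0$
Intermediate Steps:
$f = -6$ ($f = -3 - 3 = -6$)
$t{\left(R \right)} = - 2 R$ ($t{\left(R \right)} = \left(4 - 6\right) R = - 2 R$)
$V = 6$ ($V = 6 + \frac{1}{1 + 3} \cdot 0 = 6 + \frac{1}{4} \cdot 0 = 6 + 0 = 6$)
$k{\left(z \right)} = 6 + 2 z$ ($k{\left(z \right)} = \left(z + z\right) + 6 = 2 z + 6 = 6 + 2 z$)
$t{\left(0 \right)} k{\left(-13 \right)} = \left(-2\right) 0 \left(6 + 2 \left(-13\right)\right) = 0 \left(6 - 26\right) = 0 \left(-20\right) = 0$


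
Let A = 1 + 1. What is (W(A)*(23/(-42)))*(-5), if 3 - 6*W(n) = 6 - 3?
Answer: 0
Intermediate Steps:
A = 2
W(n) = 0 (W(n) = ½ - (6 - 3)/6 = ½ - ⅙*3 = ½ - ½ = 0)
(W(A)*(23/(-42)))*(-5) = (0*(23/(-42)))*(-5) = (0*(23*(-1/42)))*(-5) = (0*(-23/42))*(-5) = 0*(-5) = 0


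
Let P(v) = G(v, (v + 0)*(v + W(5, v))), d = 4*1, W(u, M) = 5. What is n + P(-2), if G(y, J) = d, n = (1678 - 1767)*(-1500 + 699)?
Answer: 71293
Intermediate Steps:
d = 4
n = 71289 (n = -89*(-801) = 71289)
G(y, J) = 4
P(v) = 4
n + P(-2) = 71289 + 4 = 71293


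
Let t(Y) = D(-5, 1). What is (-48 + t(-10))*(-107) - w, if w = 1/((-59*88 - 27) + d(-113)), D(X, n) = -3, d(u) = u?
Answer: 29096725/5332 ≈ 5457.0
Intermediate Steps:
t(Y) = -3
w = -1/5332 (w = 1/((-59*88 - 27) - 113) = 1/((-5192 - 27) - 113) = 1/(-5219 - 113) = 1/(-5332) = -1/5332 ≈ -0.00018755)
(-48 + t(-10))*(-107) - w = (-48 - 3)*(-107) - 1*(-1/5332) = -51*(-107) + 1/5332 = 5457 + 1/5332 = 29096725/5332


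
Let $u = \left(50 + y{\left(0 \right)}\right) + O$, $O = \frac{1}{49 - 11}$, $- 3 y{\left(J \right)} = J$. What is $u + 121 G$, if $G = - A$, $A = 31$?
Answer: $- \frac{140637}{38} \approx -3701.0$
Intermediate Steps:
$y{\left(J \right)} = - \frac{J}{3}$
$O = \frac{1}{38} \approx 0.026316$
$u = \frac{1901}{38}$ ($u = \left(50 - 0\right) + \frac{1}{38} = \left(50 + 0\right) + \frac{1}{38} = 50 + \frac{1}{38} = \frac{1901}{38} \approx 50.026$)
$G = -31$ ($G = \left(-1\right) 31 = -31$)
$u + 121 G = \frac{1901}{38} + 121 \left(-31\right) = \frac{1901}{38} - 3751 = - \frac{140637}{38}$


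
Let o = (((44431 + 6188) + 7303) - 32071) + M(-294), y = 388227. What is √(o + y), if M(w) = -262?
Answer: 2*√103454 ≈ 643.29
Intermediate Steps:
o = 25589 (o = (((44431 + 6188) + 7303) - 32071) - 262 = ((50619 + 7303) - 32071) - 262 = (57922 - 32071) - 262 = 25851 - 262 = 25589)
√(o + y) = √(25589 + 388227) = √413816 = 2*√103454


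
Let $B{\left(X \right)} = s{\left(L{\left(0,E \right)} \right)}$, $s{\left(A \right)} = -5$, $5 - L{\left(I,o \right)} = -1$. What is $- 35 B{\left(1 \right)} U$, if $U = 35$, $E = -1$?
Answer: $6125$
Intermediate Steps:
$L{\left(I,o \right)} = 6$ ($L{\left(I,o \right)} = 5 - -1 = 5 + 1 = 6$)
$B{\left(X \right)} = -5$
$- 35 B{\left(1 \right)} U = \left(-35\right) \left(-5\right) 35 = 175 \cdot 35 = 6125$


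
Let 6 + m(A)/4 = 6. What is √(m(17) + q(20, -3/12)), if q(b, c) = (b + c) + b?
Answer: √159/2 ≈ 6.3048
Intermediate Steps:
q(b, c) = c + 2*b
m(A) = 0 (m(A) = -24 + 4*6 = -24 + 24 = 0)
√(m(17) + q(20, -3/12)) = √(0 + (-3/12 + 2*20)) = √(0 + (-3*1/12 + 40)) = √(0 + (-¼ + 40)) = √(0 + 159/4) = √(159/4) = √159/2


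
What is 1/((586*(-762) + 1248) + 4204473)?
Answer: 1/3759189 ≈ 2.6601e-7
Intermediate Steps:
1/((586*(-762) + 1248) + 4204473) = 1/((-446532 + 1248) + 4204473) = 1/(-445284 + 4204473) = 1/3759189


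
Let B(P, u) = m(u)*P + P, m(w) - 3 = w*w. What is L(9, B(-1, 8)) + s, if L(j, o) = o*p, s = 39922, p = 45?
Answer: 36862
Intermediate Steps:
m(w) = 3 + w**2 (m(w) = 3 + w*w = 3 + w**2)
B(P, u) = P + P*(3 + u**2) (B(P, u) = (3 + u**2)*P + P = P*(3 + u**2) + P = P + P*(3 + u**2))
L(j, o) = 45*o (L(j, o) = o*45 = 45*o)
L(9, B(-1, 8)) + s = 45*(-(4 + 8**2)) + 39922 = 45*(-(4 + 64)) + 39922 = 45*(-1*68) + 39922 = 45*(-68) + 39922 = -3060 + 39922 = 36862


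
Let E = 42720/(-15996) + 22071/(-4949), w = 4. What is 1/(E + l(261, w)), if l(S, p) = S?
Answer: 942431/239254622 ≈ 0.0039390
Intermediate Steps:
E = -6719869/942431 (E = 42720*(-1/15996) + 22071*(-1/4949) = -3560/1333 - 3153/707 = -6719869/942431 ≈ -7.1304)
1/(E + l(261, w)) = 1/(-6719869/942431 + 261) = 1/(239254622/942431) = 942431/239254622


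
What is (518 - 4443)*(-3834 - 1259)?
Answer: 19990025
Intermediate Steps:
(518 - 4443)*(-3834 - 1259) = -3925*(-5093) = 19990025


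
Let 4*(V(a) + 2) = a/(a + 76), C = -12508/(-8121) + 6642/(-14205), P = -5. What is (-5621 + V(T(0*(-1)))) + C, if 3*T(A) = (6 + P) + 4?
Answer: -201479202409033/35838135420 ≈ -5621.9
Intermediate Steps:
T(A) = 5/3 (T(A) = ((6 - 5) + 4)/3 = (1 + 4)/3 = (⅓)*5 = 5/3)
C = 41245486/38452935 (C = -12508*(-1/8121) + 6642*(-1/14205) = 12508/8121 - 2214/4735 = 41245486/38452935 ≈ 1.0726)
V(a) = -2 + a/(4*(76 + a)) (V(a) = -2 + (a/(a + 76))/4 = -2 + (a/(76 + a))/4 = -2 + a/(4*(76 + a)))
(-5621 + V(T(0*(-1)))) + C = (-5621 + (-608 - 7*5/3)/(4*(76 + 5/3))) + 41245486/38452935 = (-5621 + (-608 - 35/3)/(4*(233/3))) + 41245486/38452935 = (-5621 + (¼)*(3/233)*(-1859/3)) + 41245486/38452935 = (-5621 - 1859/932) + 41245486/38452935 = -5240631/932 + 41245486/38452935 = -201479202409033/35838135420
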